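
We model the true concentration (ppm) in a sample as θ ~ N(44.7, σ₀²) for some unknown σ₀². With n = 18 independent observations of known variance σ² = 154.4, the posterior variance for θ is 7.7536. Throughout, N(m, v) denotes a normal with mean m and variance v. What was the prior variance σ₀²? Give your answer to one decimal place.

For the Normal–Normal model with known σ², precisions add: τ_n = τ₀ + n/σ².
So 1/σ₀² = 1/7.7536 − 18/154.4 = 0.128972 − 0.116580 = 0.012392.
Hence σ₀² = 1/0.012392 ≈ 80.7.

σ₀² = 80.7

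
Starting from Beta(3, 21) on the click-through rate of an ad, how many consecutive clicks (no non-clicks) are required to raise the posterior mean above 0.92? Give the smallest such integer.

k = 239

After k clicks and 0 non-clicks the posterior is Beta(3+k, 21), with mean (3+k)/(3+21+k).
Set (3+k)/(24+k) > 0.92 and solve: k > (0.92·24 − 3)/(1 − 0.92) = 238.500.
The smallest integer exceeding 238.500 is 239.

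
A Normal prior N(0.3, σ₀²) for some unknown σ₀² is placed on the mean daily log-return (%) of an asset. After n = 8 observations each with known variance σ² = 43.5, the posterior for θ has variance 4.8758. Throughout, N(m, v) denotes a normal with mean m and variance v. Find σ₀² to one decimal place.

For the Normal–Normal model with known σ², precisions add: τ_n = τ₀ + n/σ².
So 1/σ₀² = 1/4.8758 − 8/43.5 = 0.205095 − 0.183908 = 0.021187.
Hence σ₀² = 1/0.021187 ≈ 47.2.

σ₀² = 47.2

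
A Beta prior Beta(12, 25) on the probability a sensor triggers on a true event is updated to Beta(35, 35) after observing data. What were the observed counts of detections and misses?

Beta is conjugate to the binomial likelihood: posterior = Beta(a+s, b+f).
So s = 35 − 12 = 23 and f = 35 − 25 = 10.

23 detections and 10 misses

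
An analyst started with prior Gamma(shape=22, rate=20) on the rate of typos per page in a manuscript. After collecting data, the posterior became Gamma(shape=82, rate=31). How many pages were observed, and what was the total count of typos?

n = 11 pages with total 60 typos

A Gamma(α, β) prior (rate parametrization) on a Poisson rate with n observations summing to S gives posterior Gamma(α+S, β+n).
Matching: Σxᵢ = 82 − 22 = 60 and n = 31 − 20 = 11.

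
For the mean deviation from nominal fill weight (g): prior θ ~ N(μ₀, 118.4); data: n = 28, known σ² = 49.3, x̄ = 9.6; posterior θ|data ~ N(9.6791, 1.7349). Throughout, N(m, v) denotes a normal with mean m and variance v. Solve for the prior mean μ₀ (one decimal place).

μ₀ = 15.0

With known observation variance, the Normal–Normal posterior has precision τ_n = τ₀ + n/σ² and mean μ_n = (τ₀μ₀ + (n/σ²)x̄)/τ_n.
Here τ₀ = 1/118.4 = 0.008446 and τ_data = 28/49.3 = 0.567951, so τ_n = 0.576397.
Rearranging for μ₀: μ₀ = (μ_n·τ_n − τ_data·x̄)/τ₀ = (9.6791·0.576397 − 0.567951·9.6) / 0.008446 = 0.126675/0.008446 ≈ 15.0.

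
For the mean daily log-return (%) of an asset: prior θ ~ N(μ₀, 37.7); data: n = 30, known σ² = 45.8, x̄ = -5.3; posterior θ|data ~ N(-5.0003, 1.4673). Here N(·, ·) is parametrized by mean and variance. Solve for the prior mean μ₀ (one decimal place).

μ₀ = 2.4

The posterior mean is a precision-weighted average: μ_n = (τ₀μ₀ + τ_data·x̄)/(τ₀+τ_data), with τ₀=1/σ₀² and τ_data=n/σ².
Here τ₀ = 1/37.7 = 0.026525 and τ_data = 30/45.8 = 0.655022, so τ_n = 0.681547.
Rearranging for μ₀: μ₀ = (μ_n·τ_n − τ_data·x̄)/τ₀ = (-5.0003·0.681547 − 0.655022·-5.3) / 0.026525 = 0.063677/0.026525 ≈ 2.4.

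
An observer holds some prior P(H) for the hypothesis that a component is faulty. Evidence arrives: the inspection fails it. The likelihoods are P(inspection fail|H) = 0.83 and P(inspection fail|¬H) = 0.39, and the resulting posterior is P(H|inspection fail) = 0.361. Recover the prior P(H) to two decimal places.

P(H) = 0.21

In odds form, posterior odds = prior odds × likelihood ratio, so prior odds = posterior odds ÷ LR.
Posterior odds = 0.361/(1−0.361) = 0.5649. LR = 0.83/0.39 = 2.1282.
Prior odds = 0.5649/2.1282 = 0.2654, so P(H) = 0.2654/(1+0.2654) ≈ 0.21.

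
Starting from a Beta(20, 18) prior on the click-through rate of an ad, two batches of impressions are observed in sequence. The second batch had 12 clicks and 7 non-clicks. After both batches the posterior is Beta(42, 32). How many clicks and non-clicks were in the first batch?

10 clicks and 7 non-clicks

Because Beta–binomial updating is additive in the counts, the combined data contributed (α_post−α_prior, β_post−β_prior) successes and failures.
Total across both batches: 42−20=22 clicks, 32−18=14 non-clicks.
Subtract the second batch: 22−12=10 clicks and 14−7=7 non-clicks.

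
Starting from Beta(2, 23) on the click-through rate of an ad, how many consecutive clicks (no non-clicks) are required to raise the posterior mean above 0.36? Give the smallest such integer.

After k clicks and 0 non-clicks the posterior is Beta(2+k, 23), with mean (2+k)/(2+23+k).
Set (2+k)/(25+k) > 0.36 and solve: k > (0.36·25 − 2)/(1 − 0.36) = 10.938.
The smallest integer exceeding 10.938 is 11.

k = 11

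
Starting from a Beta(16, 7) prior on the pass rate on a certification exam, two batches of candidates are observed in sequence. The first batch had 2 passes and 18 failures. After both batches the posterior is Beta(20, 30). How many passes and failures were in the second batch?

Sequential conjugate updates are equivalent to a single update on the pooled data, so total successes = posterior α − prior α and total failures = posterior β − prior β.
Total across both batches: 20−16=4 passes, 30−7=23 failures.
Subtract the first batch: 4−2=2 passes and 23−18=5 failures.

2 passes and 5 failures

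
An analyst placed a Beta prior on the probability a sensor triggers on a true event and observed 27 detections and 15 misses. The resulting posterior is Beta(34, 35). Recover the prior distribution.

Beta(7, 20)

Under Beta–binomial conjugacy the posterior parameters are (α+s, β+f).
So α = 34 − 27 = 7 and β = 35 − 15 = 20.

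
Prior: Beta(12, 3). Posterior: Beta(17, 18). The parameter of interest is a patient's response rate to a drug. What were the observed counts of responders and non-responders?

5 responders and 15 non-responders

A Beta(a, b) prior with s successes and f failures in binomial data gives a Beta(a+s, b+f) posterior.
Match parameters: s=17−12=5, f=18−3=15.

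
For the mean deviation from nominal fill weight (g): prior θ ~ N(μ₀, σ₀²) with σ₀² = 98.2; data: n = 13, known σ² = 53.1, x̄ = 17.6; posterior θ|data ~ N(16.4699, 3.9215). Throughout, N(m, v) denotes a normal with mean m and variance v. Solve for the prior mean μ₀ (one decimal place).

With known observation variance, the Normal–Normal posterior has precision τ_n = τ₀ + n/σ² and mean μ_n = (τ₀μ₀ + (n/σ²)x̄)/τ_n.
Here τ₀ = 1/98.2 = 0.010183 and τ_data = 13/53.1 = 0.244821, so τ_n = 0.255004.
Rearranging for μ₀: μ₀ = (μ_n·τ_n − τ_data·x̄)/τ₀ = (16.4699·0.255004 − 0.244821·17.6) / 0.010183 = -0.108959/0.010183 ≈ -10.7.

μ₀ = -10.7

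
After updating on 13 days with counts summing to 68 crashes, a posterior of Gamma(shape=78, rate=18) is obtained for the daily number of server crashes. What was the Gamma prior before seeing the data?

Gamma–Poisson conjugacy: posterior shape = α + Σxᵢ, posterior rate = β + n.
So α = 78 − 68 = 10 and β = 18 − 13 = 5.

Gamma(shape=10, rate=5)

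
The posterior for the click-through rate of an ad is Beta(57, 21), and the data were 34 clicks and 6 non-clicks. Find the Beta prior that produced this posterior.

Beta(23, 15)

Beta is conjugate to the binomial likelihood: posterior = Beta(α+s, β+f).
Subtract the data counts: 57−34=23, 21−6=15.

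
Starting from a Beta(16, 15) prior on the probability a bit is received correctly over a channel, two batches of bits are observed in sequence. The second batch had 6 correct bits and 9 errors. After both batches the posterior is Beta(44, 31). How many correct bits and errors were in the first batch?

Sequential conjugate updates are equivalent to a single update on the pooled data, so total successes = posterior α − prior α and total failures = posterior β − prior β.
Total across both batches: 44−16=28 correct bits, 31−15=16 errors.
Subtract the second batch: 28−6=22 correct bits and 16−9=7 errors.

22 correct bits and 7 errors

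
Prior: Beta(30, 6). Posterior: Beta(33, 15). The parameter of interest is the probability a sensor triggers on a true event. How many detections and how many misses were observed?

Beta is conjugate to the binomial likelihood: posterior = Beta(α+s, β+f).
So s = 33 − 30 = 3 and f = 15 − 6 = 9.

3 detections and 9 misses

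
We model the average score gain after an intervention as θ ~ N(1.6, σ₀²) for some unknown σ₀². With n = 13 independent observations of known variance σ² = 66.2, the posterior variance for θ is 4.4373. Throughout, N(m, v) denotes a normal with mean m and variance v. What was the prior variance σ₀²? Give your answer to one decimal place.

σ₀² = 34.5

For the Normal–Normal model with known σ², precisions add: τ_n = τ₀ + n/σ².
So 1/σ₀² = 1/4.4373 − 13/66.2 = 0.225362 − 0.196375 = 0.028987.
Hence σ₀² = 1/0.028987 ≈ 34.5.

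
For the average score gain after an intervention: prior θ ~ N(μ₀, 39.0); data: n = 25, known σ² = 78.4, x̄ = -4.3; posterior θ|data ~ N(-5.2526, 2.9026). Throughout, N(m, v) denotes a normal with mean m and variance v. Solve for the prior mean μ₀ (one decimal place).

μ₀ = -17.1

With known observation variance, the Normal–Normal posterior has precision τ_n = τ₀ + n/σ² and mean μ_n = (τ₀μ₀ + (n/σ²)x̄)/τ_n.
Here τ₀ = 1/39.0 = 0.025641 and τ_data = 25/78.4 = 0.318878, so τ_n = 0.344519.
Rearranging for μ₀: μ₀ = (μ_n·τ_n − τ_data·x̄)/τ₀ = (-5.2526·0.344519 − 0.318878·-4.3) / 0.025641 = -0.438445/0.025641 ≈ -17.1.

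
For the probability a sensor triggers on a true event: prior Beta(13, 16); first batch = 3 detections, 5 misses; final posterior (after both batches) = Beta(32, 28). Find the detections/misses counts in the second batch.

Sequential conjugate updates are equivalent to a single update on the pooled data, so total successes = posterior α − prior α and total failures = posterior β − prior β.
Total across both batches: 32−13=19 detections, 28−16=12 misses.
Subtract the first batch: 19−3=16 detections and 12−5=7 misses.

16 detections and 7 misses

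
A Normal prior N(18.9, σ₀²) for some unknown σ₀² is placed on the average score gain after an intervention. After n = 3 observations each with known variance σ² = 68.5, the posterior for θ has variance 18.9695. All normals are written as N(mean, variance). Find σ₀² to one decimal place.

For the Normal–Normal model with known σ², precisions add: τ_n = τ₀ + n/σ².
So 1/σ₀² = 1/18.9695 − 3/68.5 = 0.052716 − 0.043796 = 0.008920.
Hence σ₀² = 1/0.008920 ≈ 112.1.

σ₀² = 112.1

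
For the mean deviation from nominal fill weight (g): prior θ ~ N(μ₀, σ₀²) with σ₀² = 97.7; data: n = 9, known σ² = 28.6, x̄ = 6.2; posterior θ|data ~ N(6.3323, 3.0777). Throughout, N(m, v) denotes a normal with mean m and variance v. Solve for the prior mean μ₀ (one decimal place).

μ₀ = 10.4

With known observation variance, the Normal–Normal posterior has precision τ_n = τ₀ + n/σ² and mean μ_n = (τ₀μ₀ + (n/σ²)x̄)/τ_n.
Here τ₀ = 1/97.7 = 0.010235 and τ_data = 9/28.6 = 0.314685, so τ_n = 0.324920.
Rearranging for μ₀: μ₀ = (μ_n·τ_n − τ_data·x̄)/τ₀ = (6.3323·0.324920 − 0.314685·6.2) / 0.010235 = 0.106444/0.010235 ≈ 10.4.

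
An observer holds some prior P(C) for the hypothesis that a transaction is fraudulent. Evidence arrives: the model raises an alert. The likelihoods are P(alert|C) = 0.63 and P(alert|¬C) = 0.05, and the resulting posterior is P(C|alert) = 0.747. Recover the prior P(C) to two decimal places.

P(C) = 0.19

Bayes' rule in odds form gives O(C|E) = O(C)·[P(E|C)/P(E|¬C)], hence O(C) = O(C|E)/LR.
Posterior odds = 0.747/(1−0.747) = 2.9526. LR = 0.63/0.05 = 12.6000.
Prior odds = 2.9526/12.6000 = 0.2343, so P(C) = 0.2343/(1+0.2343) ≈ 0.19.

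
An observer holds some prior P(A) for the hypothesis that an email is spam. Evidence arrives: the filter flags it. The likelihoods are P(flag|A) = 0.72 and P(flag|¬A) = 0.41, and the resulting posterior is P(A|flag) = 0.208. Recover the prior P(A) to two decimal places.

In odds form, posterior odds = prior odds × likelihood ratio, so prior odds = posterior odds ÷ LR.
Posterior odds = 0.208/(1−0.208) = 0.2626. LR = 0.72/0.41 = 1.7561.
Prior odds = 0.2626/1.7561 = 0.1495, so P(A) = 0.1495/(1+0.1495) ≈ 0.13.

P(A) = 0.13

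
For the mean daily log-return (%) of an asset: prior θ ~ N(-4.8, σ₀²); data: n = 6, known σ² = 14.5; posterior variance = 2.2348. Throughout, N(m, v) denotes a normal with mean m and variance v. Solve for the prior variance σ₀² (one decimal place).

Posterior precision equals prior precision plus data precision: 1/σ_n² = 1/σ₀² + n/σ².
So 1/σ₀² = 1/2.2348 − 6/14.5 = 0.447467 − 0.413793 = 0.033674.
Hence σ₀² = 1/0.033674 ≈ 29.7.

σ₀² = 29.7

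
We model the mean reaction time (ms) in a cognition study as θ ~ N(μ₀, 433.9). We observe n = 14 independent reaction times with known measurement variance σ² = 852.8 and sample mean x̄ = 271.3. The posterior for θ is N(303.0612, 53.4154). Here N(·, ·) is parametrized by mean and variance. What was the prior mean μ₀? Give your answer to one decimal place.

The posterior mean is a precision-weighted average: μ_n = (τ₀μ₀ + τ_data·x̄)/(τ₀+τ_data), with τ₀=1/σ₀² and τ_data=n/σ².
Here τ₀ = 1/433.9 = 0.002305 and τ_data = 14/852.8 = 0.016417, so τ_n = 0.018722.
Rearranging for μ₀: μ₀ = (μ_n·τ_n − τ_data·x̄)/τ₀ = (303.0612·0.018722 − 0.016417·271.3) / 0.002305 = 1.219980/0.002305 ≈ 529.3.

μ₀ = 529.3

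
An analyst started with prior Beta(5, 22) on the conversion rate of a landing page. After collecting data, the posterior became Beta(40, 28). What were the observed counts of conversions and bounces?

Under Beta–binomial conjugacy the posterior parameters are (α+s, β+f).
So s = 40 − 5 = 35 and f = 28 − 22 = 6.

35 conversions and 6 bounces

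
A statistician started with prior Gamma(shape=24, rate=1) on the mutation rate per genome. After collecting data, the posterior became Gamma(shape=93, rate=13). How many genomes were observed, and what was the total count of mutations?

Gamma–Poisson conjugacy: posterior shape = α + Σxᵢ, posterior rate = β + n.
Matching: Σxᵢ = 93 − 24 = 69 and n = 13 − 1 = 12.

n = 12 genomes with total 69 mutations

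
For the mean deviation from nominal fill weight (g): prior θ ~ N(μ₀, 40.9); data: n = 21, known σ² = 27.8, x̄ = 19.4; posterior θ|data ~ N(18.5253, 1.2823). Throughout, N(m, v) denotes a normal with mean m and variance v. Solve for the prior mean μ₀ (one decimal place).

μ₀ = -8.5

The posterior mean is a precision-weighted average: μ_n = (τ₀μ₀ + τ_data·x̄)/(τ₀+τ_data), with τ₀=1/σ₀² and τ_data=n/σ².
Here τ₀ = 1/40.9 = 0.024450 and τ_data = 21/27.8 = 0.755396, so τ_n = 0.779846.
Rearranging for μ₀: μ₀ = (μ_n·τ_n − τ_data·x̄)/τ₀ = (18.5253·0.779846 − 0.755396·19.4) / 0.024450 = -0.207801/0.024450 ≈ -8.5.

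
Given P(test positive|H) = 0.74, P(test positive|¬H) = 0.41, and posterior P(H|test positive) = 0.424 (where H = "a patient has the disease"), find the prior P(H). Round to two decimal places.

P(H) = 0.29

In odds form, posterior odds = prior odds × likelihood ratio, so prior odds = posterior odds ÷ LR.
Posterior odds = 0.424/(1−0.424) = 0.7361. LR = 0.74/0.41 = 1.8049.
Prior odds = 0.7361/1.8049 = 0.4078, so P(H) = 0.4078/(1+0.4078) ≈ 0.29.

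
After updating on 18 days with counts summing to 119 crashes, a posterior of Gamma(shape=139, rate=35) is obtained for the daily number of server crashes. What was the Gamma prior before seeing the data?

Gamma(shape=20, rate=17)

Gamma–Poisson conjugacy: posterior shape = α + Σxᵢ, posterior rate = β + n.
So α = 139 − 119 = 20 and β = 35 − 18 = 17.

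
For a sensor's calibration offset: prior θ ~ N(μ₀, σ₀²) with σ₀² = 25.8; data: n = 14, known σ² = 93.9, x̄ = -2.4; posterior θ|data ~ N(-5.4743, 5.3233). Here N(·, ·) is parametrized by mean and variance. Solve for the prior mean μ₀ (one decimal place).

μ₀ = -17.3

With known observation variance, the Normal–Normal posterior has precision τ_n = τ₀ + n/σ² and mean μ_n = (τ₀μ₀ + (n/σ²)x̄)/τ_n.
Here τ₀ = 1/25.8 = 0.038760 and τ_data = 14/93.9 = 0.149095, so τ_n = 0.187855.
Rearranging for μ₀: μ₀ = (μ_n·τ_n − τ_data·x̄)/τ₀ = (-5.4743·0.187855 − 0.149095·-2.4) / 0.038760 = -0.670547/0.038760 ≈ -17.3.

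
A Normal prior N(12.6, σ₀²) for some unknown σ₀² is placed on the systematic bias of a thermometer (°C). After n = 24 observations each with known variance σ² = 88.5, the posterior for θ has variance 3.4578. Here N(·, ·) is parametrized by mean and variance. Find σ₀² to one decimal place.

For the Normal–Normal model with known σ², precisions add: τ_n = τ₀ + n/σ².
So 1/σ₀² = 1/3.4578 − 24/88.5 = 0.289201 − 0.271186 = 0.018015.
Hence σ₀² = 1/0.018015 ≈ 55.5.

σ₀² = 55.5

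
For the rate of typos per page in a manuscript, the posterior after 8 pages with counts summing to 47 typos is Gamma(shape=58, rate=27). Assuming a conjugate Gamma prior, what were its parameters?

A Gamma(α, β) prior (rate parametrization) on a Poisson rate with n observations summing to S gives posterior Gamma(α+S, β+n).
So α = 58 − 47 = 11 and β = 27 − 8 = 19.

Gamma(shape=11, rate=19)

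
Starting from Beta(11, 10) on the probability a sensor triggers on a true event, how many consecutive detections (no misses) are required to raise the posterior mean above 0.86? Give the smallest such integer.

k = 51

After k detections and 0 misses the posterior is Beta(11+k, 10), with mean (11+k)/(11+10+k).
Set (11+k)/(21+k) > 0.86 and solve: k > (0.86·21 − 11)/(1 − 0.86) = 50.429.
The smallest integer exceeding 50.429 is 51, and checking k=51: (62)/(72) = 0.8611 > 0.86.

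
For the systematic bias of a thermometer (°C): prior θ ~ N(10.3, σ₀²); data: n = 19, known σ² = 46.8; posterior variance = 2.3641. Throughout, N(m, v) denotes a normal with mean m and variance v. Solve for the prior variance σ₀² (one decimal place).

For the Normal–Normal model with known σ², precisions add: τ_n = τ₀ + n/σ².
So 1/σ₀² = 1/2.3641 − 19/46.8 = 0.422994 − 0.405983 = 0.017011.
Hence σ₀² = 1/0.017011 ≈ 58.8.

σ₀² = 58.8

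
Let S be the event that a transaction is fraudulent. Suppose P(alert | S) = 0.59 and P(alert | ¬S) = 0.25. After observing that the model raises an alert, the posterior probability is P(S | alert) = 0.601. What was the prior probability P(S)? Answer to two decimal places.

P(S) = 0.39

In odds form, posterior odds = prior odds × likelihood ratio, so prior odds = posterior odds ÷ LR.
Posterior odds = 0.601/(1−0.601) = 1.5063. LR = 0.59/0.25 = 2.3600.
Prior odds = 1.5063/2.3600 = 0.6383, so P(S) = 0.6383/(1+0.6383) ≈ 0.39.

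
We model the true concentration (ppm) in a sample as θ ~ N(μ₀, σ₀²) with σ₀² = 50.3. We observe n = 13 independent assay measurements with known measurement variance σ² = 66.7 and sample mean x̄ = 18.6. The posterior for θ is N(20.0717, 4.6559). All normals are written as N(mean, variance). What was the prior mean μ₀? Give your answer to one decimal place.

The posterior mean is a precision-weighted average: μ_n = (τ₀μ₀ + τ_data·x̄)/(τ₀+τ_data), with τ₀=1/σ₀² and τ_data=n/σ².
Here τ₀ = 1/50.3 = 0.019881 and τ_data = 13/66.7 = 0.194903, so τ_n = 0.214784.
Rearranging for μ₀: μ₀ = (μ_n·τ_n − τ_data·x̄)/τ₀ = (20.0717·0.214784 − 0.194903·18.6) / 0.019881 = 0.685884/0.019881 ≈ 34.5.

μ₀ = 34.5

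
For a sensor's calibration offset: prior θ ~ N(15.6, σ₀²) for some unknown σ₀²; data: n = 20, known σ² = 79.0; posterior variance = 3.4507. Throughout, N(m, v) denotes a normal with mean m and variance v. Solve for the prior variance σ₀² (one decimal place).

Posterior precision equals prior precision plus data precision: 1/σ_n² = 1/σ₀² + n/σ².
So 1/σ₀² = 1/3.4507 − 20/79.0 = 0.289796 − 0.253165 = 0.036631.
Hence σ₀² = 1/0.036631 ≈ 27.3.

σ₀² = 27.3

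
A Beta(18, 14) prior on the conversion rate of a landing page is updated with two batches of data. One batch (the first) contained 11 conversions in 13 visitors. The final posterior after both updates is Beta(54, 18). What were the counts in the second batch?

25 conversions and 2 bounces

Sequential conjugate updates are equivalent to a single update on the pooled data, so total successes = posterior α − prior α and total failures = posterior β − prior β.
Total across both batches: 54−18=36 conversions, 18−14=4 bounces.
Subtract the first batch: 36−11=25 conversions and 4−2=2 bounces.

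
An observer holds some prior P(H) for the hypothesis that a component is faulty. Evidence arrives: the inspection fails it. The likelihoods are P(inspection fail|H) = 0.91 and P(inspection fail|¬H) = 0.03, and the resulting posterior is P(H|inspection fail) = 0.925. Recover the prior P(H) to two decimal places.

P(H) = 0.29

Bayes' rule in odds form gives O(H|E) = O(H)·[P(E|H)/P(E|¬H)], hence O(H) = O(H|E)/LR.
Posterior odds = 0.925/(1−0.925) = 12.3333. LR = 0.91/0.03 = 30.3333.
Prior odds = 12.3333/30.3333 = 0.4066, so P(H) = 0.4066/(1+0.4066) ≈ 0.29.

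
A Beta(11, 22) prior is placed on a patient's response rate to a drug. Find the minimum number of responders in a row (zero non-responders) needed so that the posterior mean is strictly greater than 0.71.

k = 43

After k responders and 0 non-responders the posterior is Beta(11+k, 22), with mean (11+k)/(11+22+k).
Set (11+k)/(33+k) > 0.71 and solve: k > (0.71·33 − 11)/(1 − 0.71) = 42.862.
The smallest integer exceeding 42.862 is 43.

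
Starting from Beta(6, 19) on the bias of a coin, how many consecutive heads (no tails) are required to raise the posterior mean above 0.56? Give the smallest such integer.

k = 19

After k heads and 0 tails the posterior is Beta(6+k, 19), with mean (6+k)/(6+19+k).
Set (6+k)/(25+k) > 0.56 and solve: k > (0.56·25 − 6)/(1 − 0.56) = 18.182.
The smallest integer exceeding 18.182 is 19.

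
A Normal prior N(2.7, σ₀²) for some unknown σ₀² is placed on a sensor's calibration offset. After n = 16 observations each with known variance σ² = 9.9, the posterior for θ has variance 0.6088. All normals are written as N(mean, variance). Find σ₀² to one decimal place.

Posterior precision equals prior precision plus data precision: 1/σ_n² = 1/σ₀² + n/σ².
So 1/σ₀² = 1/0.6088 − 16/9.9 = 1.642576 − 1.616162 = 0.026414.
Hence σ₀² = 1/0.026414 ≈ 37.9.

σ₀² = 37.9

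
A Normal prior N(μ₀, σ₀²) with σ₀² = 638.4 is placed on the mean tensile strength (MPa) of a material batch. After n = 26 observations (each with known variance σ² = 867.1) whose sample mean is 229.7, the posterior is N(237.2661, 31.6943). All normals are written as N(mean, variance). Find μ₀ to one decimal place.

With known observation variance, the Normal–Normal posterior has precision τ_n = τ₀ + n/σ² and mean μ_n = (τ₀μ₀ + (n/σ²)x̄)/τ_n.
Here τ₀ = 1/638.4 = 0.001566 and τ_data = 26/867.1 = 0.029985, so τ_n = 0.031551.
Rearranging for μ₀: μ₀ = (μ_n·τ_n − τ_data·x̄)/τ₀ = (237.2661·0.031551 − 0.029985·229.7) / 0.001566 = 0.598428/0.001566 ≈ 382.1.

μ₀ = 382.1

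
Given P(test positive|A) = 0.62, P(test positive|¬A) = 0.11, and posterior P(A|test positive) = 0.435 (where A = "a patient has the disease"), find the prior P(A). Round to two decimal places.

P(A) = 0.12

In odds form, posterior odds = prior odds × likelihood ratio, so prior odds = posterior odds ÷ LR.
Posterior odds = 0.435/(1−0.435) = 0.7699. LR = 0.62/0.11 = 5.6364.
Prior odds = 0.7699/5.6364 = 0.1366, so P(A) = 0.1366/(1+0.1366) ≈ 0.12.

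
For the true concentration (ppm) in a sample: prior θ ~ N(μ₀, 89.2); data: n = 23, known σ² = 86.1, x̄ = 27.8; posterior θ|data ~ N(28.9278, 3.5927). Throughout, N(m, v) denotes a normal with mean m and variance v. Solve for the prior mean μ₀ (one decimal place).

The posterior mean is a precision-weighted average: μ_n = (τ₀μ₀ + τ_data·x̄)/(τ₀+τ_data), with τ₀=1/σ₀² and τ_data=n/σ².
Here τ₀ = 1/89.2 = 0.011211 and τ_data = 23/86.1 = 0.267131, so τ_n = 0.278342.
Rearranging for μ₀: μ₀ = (μ_n·τ_n − τ_data·x̄)/τ₀ = (28.9278·0.278342 − 0.267131·27.8) / 0.011211 = 0.625580/0.011211 ≈ 55.8.

μ₀ = 55.8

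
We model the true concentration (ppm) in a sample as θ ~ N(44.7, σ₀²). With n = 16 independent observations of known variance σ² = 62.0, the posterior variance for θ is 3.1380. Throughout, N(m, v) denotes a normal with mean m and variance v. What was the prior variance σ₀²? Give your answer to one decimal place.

σ₀² = 16.5

For the Normal–Normal model with known σ², precisions add: τ_n = τ₀ + n/σ².
So 1/σ₀² = 1/3.1380 − 16/62.0 = 0.318674 − 0.258065 = 0.060609.
Hence σ₀² = 1/0.060609 ≈ 16.5.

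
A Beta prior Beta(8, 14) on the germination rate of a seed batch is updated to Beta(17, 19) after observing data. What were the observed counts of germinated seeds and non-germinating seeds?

9 germinated seeds and 5 non-germinating seeds

Beta is conjugate to the binomial likelihood: posterior = Beta(a+s, b+f).
So s = 17 − 8 = 9 and f = 19 − 14 = 5.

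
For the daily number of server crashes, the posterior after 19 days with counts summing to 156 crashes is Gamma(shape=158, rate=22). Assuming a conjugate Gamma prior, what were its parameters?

A Gamma(α, β) prior (rate parametrization) on a Poisson rate with n observations summing to S gives posterior Gamma(α+S, β+n).
So α = 158 − 156 = 2 and β = 22 − 19 = 3.

Gamma(shape=2, rate=3)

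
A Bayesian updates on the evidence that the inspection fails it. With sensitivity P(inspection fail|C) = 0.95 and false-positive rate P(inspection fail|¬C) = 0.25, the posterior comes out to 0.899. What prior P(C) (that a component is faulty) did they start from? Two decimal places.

In odds form, posterior odds = prior odds × likelihood ratio, so prior odds = posterior odds ÷ LR.
Posterior odds = 0.899/(1−0.899) = 8.9010. LR = 0.95/0.25 = 3.8000.
Prior odds = 8.9010/3.8000 = 2.3424, so P(C) = 2.3424/(1+2.3424) ≈ 0.70.

P(C) = 0.70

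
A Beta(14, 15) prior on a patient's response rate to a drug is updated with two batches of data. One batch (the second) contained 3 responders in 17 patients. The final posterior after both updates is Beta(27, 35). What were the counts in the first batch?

Sequential conjugate updates are equivalent to a single update on the pooled data, so total successes = posterior α − prior α and total failures = posterior β − prior β.
Total across both batches: 27−14=13 responders, 35−15=20 non-responders.
Subtract the second batch: 13−3=10 responders and 20−14=6 non-responders.

10 responders and 6 non-responders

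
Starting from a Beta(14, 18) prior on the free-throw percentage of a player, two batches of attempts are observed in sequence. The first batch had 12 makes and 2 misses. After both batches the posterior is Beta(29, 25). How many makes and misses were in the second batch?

Because Beta–binomial updating is additive in the counts, the combined data contributed (α_post−α_prior, β_post−β_prior) successes and failures.
Total across both batches: 29−14=15 makes, 25−18=7 misses.
Subtract the first batch: 15−12=3 makes and 7−2=5 misses.

3 makes and 5 misses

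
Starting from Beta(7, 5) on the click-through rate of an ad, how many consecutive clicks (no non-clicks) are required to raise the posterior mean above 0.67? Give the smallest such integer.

After k clicks and 0 non-clicks the posterior is Beta(7+k, 5), with mean (7+k)/(7+5+k).
Set (7+k)/(12+k) > 0.67 and solve: k > (0.67·12 − 7)/(1 − 0.67) = 3.152.
The smallest integer exceeding 3.152 is 4, and checking k=4: (11)/(16) = 0.6875 > 0.67.

k = 4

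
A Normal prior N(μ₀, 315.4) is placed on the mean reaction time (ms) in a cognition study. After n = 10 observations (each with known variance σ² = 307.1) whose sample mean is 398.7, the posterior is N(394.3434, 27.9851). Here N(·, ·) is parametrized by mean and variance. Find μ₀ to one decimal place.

The posterior mean is a precision-weighted average: μ_n = (τ₀μ₀ + τ_data·x̄)/(τ₀+τ_data), with τ₀=1/σ₀² and τ_data=n/σ².
Here τ₀ = 1/315.4 = 0.003171 and τ_data = 10/307.1 = 0.032563, so τ_n = 0.035734.
Rearranging for μ₀: μ₀ = (μ_n·τ_n − τ_data·x̄)/τ₀ = (394.3434·0.035734 − 0.032563·398.7) / 0.003171 = 1.108599/0.003171 ≈ 349.6.

μ₀ = 349.6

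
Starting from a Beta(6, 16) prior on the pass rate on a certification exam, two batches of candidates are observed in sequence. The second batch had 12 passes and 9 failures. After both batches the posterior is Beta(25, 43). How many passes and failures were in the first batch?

7 passes and 18 failures

Because Beta–binomial updating is additive in the counts, the combined data contributed (α_post−α_prior, β_post−β_prior) successes and failures.
Total across both batches: 25−6=19 passes, 43−16=27 failures.
Subtract the second batch: 19−12=7 passes and 27−9=18 failures.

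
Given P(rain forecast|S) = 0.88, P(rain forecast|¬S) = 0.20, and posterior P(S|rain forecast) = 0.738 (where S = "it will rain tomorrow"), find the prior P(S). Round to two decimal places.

P(S) = 0.39

In odds form, posterior odds = prior odds × likelihood ratio, so prior odds = posterior odds ÷ LR.
Posterior odds = 0.738/(1−0.738) = 2.8168. LR = 0.88/0.20 = 4.4000.
Prior odds = 2.8168/4.4000 = 0.6402, so P(S) = 0.6402/(1+0.6402) ≈ 0.39.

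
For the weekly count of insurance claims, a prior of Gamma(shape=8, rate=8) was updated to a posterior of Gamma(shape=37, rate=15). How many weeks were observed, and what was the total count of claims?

n = 7 weeks with total 29 claims

A Gamma(α, β) prior (rate parametrization) on a Poisson rate with n observations summing to S gives posterior Gamma(α+S, β+n).
Matching: Σxᵢ = 37 − 8 = 29 and n = 15 − 8 = 7.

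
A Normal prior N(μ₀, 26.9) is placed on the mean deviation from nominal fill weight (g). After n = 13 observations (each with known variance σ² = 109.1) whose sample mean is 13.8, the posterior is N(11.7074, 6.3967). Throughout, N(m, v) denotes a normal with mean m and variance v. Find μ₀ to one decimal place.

μ₀ = 5.0

The posterior mean is a precision-weighted average: μ_n = (τ₀μ₀ + τ_data·x̄)/(τ₀+τ_data), with τ₀=1/σ₀² and τ_data=n/σ².
Here τ₀ = 1/26.9 = 0.037175 and τ_data = 13/109.1 = 0.119157, so τ_n = 0.156332.
Rearranging for μ₀: μ₀ = (μ_n·τ_n − τ_data·x̄)/τ₀ = (11.7074·0.156332 − 0.119157·13.8) / 0.037175 = 0.185875/0.037175 ≈ 5.0.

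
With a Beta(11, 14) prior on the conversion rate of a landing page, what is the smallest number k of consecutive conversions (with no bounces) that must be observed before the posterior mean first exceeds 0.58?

k = 9

After k conversions and 0 bounces the posterior is Beta(11+k, 14), with mean (11+k)/(11+14+k).
Set (11+k)/(25+k) > 0.58 and solve: k > (0.58·25 − 11)/(1 − 0.58) = 8.333.
The smallest integer exceeding 8.333 is 9, and checking k=9: (20)/(34) = 0.5882 > 0.58.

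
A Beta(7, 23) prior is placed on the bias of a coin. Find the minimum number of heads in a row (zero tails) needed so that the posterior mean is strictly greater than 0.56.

k = 23

After k heads and 0 tails the posterior is Beta(7+k, 23), with mean (7+k)/(7+23+k).
Set (7+k)/(30+k) > 0.56 and solve: k > (0.56·30 − 7)/(1 − 0.56) = 22.273.
The smallest integer exceeding 22.273 is 23, and checking k=23: (30)/(53) = 0.5660 > 0.56.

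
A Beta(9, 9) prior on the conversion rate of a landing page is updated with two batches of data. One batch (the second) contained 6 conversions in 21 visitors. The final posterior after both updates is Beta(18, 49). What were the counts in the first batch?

3 conversions and 25 bounces

Because Beta–binomial updating is additive in the counts, the combined data contributed (α_post−α_prior, β_post−β_prior) successes and failures.
Total across both batches: 18−9=9 conversions, 49−9=40 bounces.
Subtract the second batch: 9−6=3 conversions and 40−15=25 bounces.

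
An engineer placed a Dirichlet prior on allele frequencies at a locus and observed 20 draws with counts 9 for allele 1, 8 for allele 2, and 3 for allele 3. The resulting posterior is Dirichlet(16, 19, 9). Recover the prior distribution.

Dirichlet(7, 11, 6)

For a Dirichlet(α) prior with multinomial counts c, the posterior is Dirichlet(α + c) componentwise.
Subtract each count from the matching posterior parameter: 16−9=7, 19−8=11, 9−3=6.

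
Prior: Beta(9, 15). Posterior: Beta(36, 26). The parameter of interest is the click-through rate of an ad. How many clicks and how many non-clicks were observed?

27 clicks and 11 non-clicks

Under Beta–binomial conjugacy the posterior parameters are (α+s, β+f).
Match parameters: s=36−9=27, f=26−15=11.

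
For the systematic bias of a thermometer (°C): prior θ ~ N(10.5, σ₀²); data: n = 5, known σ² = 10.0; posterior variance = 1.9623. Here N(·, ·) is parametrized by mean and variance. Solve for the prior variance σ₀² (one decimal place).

σ₀² = 104.1

Posterior precision equals prior precision plus data precision: 1/σ_n² = 1/σ₀² + n/σ².
So 1/σ₀² = 1/1.9623 − 5/10.0 = 0.509606 − 0.500000 = 0.009606.
Hence σ₀² = 1/0.009606 ≈ 104.1.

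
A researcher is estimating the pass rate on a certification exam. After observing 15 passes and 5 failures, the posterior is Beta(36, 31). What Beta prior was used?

Beta(21, 26)

Under Beta–binomial conjugacy the posterior parameters are (α+s, β+f).
So α = 36 − 15 = 21 and β = 31 − 5 = 26.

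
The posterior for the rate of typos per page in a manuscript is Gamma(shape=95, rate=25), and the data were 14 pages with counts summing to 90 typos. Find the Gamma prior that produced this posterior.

Gamma(shape=5, rate=11)

Gamma–Poisson conjugacy: posterior shape = α + Σxᵢ, posterior rate = β + n.
So α = 95 − 90 = 5 and β = 25 − 14 = 11.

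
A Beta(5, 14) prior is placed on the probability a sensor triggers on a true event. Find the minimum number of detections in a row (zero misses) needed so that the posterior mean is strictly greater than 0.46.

After k detections and 0 misses the posterior is Beta(5+k, 14), with mean (5+k)/(5+14+k).
Set (5+k)/(19+k) > 0.46 and solve: k > (0.46·19 − 5)/(1 − 0.46) = 6.926.
The smallest integer exceeding 6.926 is 7.

k = 7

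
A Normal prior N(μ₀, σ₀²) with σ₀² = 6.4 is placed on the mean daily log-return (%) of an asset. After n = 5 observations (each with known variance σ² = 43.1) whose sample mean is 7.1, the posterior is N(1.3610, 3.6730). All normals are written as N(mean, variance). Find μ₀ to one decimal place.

The posterior mean is a precision-weighted average: μ_n = (τ₀μ₀ + τ_data·x̄)/(τ₀+τ_data), with τ₀=1/σ₀² and τ_data=n/σ².
Here τ₀ = 1/6.4 = 0.156250 and τ_data = 5/43.1 = 0.116009, so τ_n = 0.272259.
Rearranging for μ₀: μ₀ = (μ_n·τ_n − τ_data·x̄)/τ₀ = (1.3610·0.272259 − 0.116009·7.1) / 0.156250 = -0.453119/0.156250 ≈ -2.9.

μ₀ = -2.9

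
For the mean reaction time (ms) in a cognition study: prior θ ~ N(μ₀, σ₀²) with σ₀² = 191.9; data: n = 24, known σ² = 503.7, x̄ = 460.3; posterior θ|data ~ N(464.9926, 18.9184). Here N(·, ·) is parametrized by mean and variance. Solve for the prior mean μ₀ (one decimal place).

μ₀ = 507.9

The posterior mean is a precision-weighted average: μ_n = (τ₀μ₀ + τ_data·x̄)/(τ₀+τ_data), with τ₀=1/σ₀² and τ_data=n/σ².
Here τ₀ = 1/191.9 = 0.005211 and τ_data = 24/503.7 = 0.047647, so τ_n = 0.052858.
Rearranging for μ₀: μ₀ = (μ_n·τ_n − τ_data·x̄)/τ₀ = (464.9926·0.052858 − 0.047647·460.3) / 0.005211 = 2.646665/0.005211 ≈ 507.9.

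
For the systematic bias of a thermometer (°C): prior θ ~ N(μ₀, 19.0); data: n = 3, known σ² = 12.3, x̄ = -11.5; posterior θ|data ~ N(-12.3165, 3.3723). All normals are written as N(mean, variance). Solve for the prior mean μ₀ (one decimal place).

With known observation variance, the Normal–Normal posterior has precision τ_n = τ₀ + n/σ² and mean μ_n = (τ₀μ₀ + (n/σ²)x̄)/τ_n.
Here τ₀ = 1/19.0 = 0.052632 and τ_data = 3/12.3 = 0.243902, so τ_n = 0.296534.
Rearranging for μ₀: μ₀ = (μ_n·τ_n − τ_data·x̄)/τ₀ = (-12.3165·0.296534 − 0.243902·-11.5) / 0.052632 = -0.847388/0.052632 ≈ -16.1.

μ₀ = -16.1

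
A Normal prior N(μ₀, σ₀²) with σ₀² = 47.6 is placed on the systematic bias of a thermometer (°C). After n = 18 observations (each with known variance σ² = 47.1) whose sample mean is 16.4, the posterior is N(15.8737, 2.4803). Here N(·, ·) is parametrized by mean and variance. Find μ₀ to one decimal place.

With known observation variance, the Normal–Normal posterior has precision τ_n = τ₀ + n/σ² and mean μ_n = (τ₀μ₀ + (n/σ²)x̄)/τ_n.
Here τ₀ = 1/47.6 = 0.021008 and τ_data = 18/47.1 = 0.382166, so τ_n = 0.403174.
Rearranging for μ₀: μ₀ = (μ_n·τ_n − τ_data·x̄)/τ₀ = (15.8737·0.403174 − 0.382166·16.4) / 0.021008 = 0.132341/0.021008 ≈ 6.3.

μ₀ = 6.3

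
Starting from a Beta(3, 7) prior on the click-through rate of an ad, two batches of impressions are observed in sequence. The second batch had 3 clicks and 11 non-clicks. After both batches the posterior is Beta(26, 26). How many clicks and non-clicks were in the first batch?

Sequential conjugate updates are equivalent to a single update on the pooled data, so total successes = posterior α − prior α and total failures = posterior β − prior β.
Total across both batches: 26−3=23 clicks, 26−7=19 non-clicks.
Subtract the second batch: 23−3=20 clicks and 19−11=8 non-clicks.

20 clicks and 8 non-clicks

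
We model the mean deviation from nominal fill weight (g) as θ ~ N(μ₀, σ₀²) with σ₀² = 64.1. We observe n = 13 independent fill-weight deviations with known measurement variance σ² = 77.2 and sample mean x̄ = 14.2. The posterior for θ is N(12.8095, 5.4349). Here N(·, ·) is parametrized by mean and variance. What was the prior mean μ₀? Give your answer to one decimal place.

μ₀ = -2.2

With known observation variance, the Normal–Normal posterior has precision τ_n = τ₀ + n/σ² and mean μ_n = (τ₀μ₀ + (n/σ²)x̄)/τ_n.
Here τ₀ = 1/64.1 = 0.015601 and τ_data = 13/77.2 = 0.168394, so τ_n = 0.183995.
Rearranging for μ₀: μ₀ = (μ_n·τ_n − τ_data·x̄)/τ₀ = (12.8095·0.183995 − 0.168394·14.2) / 0.015601 = -0.034311/0.015601 ≈ -2.2.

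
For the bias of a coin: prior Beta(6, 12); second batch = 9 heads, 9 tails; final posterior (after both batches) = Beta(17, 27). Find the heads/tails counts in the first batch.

2 heads and 6 tails

Because Beta–binomial updating is additive in the counts, the combined data contributed (α_post−α_prior, β_post−β_prior) successes and failures.
Total across both batches: 17−6=11 heads, 27−12=15 tails.
Subtract the second batch: 11−9=2 heads and 15−9=6 tails.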